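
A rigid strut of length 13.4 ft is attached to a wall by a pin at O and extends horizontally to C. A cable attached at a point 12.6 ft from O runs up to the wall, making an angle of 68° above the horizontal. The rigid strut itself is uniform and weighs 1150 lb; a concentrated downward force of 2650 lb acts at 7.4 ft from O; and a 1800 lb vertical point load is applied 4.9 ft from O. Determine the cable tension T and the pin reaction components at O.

T = 3093 lb, O_x = 1159 lb, O_y = 2732 lb

ΣM about O: T·sin68°·12.6 − 1150·6.7 − 2650·7.4 − 1800·4.9 = 0 → T = 36135/(12.6·0.927184) = 3093.08 ≈ 3093 lb.
ΣF_x = 0: O_x − T·cos68° = 0 → O_x = 3093.08 × 0.374607 = 1159 lb.
ΣF_y = 0: O_y + T·sin68° − 1150 − 2650 − 1800 = 0 → O_y = 5600 − 3093.08 × 0.927184 = 2732 lb.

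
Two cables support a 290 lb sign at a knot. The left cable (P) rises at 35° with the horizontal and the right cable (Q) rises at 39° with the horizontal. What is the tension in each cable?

T_P = 234.5 lb, T_Q = 247.1 lb

ΣF_x = 0: −T_P·cos35° + T_Q·cos39° = 0 → T_Q = 1.05405·T_P.
ΣF_y = 0: T_P·sin35° + T_Q·sin39° = 290.
Substitute: T_P·(0.573576 + 1.05405·0.62932) = 290 → T_P = 234.455 ≈ 234.5 lb.
Then T_Q = 1.05405 × 234.455 = 247.1 lb.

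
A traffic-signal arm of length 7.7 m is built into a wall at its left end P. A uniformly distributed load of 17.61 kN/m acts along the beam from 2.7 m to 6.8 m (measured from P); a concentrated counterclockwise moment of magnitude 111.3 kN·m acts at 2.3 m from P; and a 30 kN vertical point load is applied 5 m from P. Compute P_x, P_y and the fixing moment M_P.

Resultant of the distributed load: 17.61 × 4.1 = 72.201 kN at 4.75 m from P.
ΣF_x = 0: P_x = 0.
ΣF_y = 0: P_y − 17.61·4.1 − 30 = 0 → P_y = 102.2 kN.
ΣM about P: M_P − (17.61·4.1)·4.75 + 111.3 − 30·5 = 0 → M_P = 381.7 kN·m.

P_x = 0, P_y = 102.2 kN, M_P = 381.7 kN·m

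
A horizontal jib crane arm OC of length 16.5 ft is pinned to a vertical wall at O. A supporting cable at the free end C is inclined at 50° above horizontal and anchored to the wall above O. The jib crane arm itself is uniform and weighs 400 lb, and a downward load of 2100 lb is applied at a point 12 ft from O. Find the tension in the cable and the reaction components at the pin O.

ΣM about O: T·sin50°·16.5 − 400·8.25 − 2100·12 = 0 → T = 28500/(16.5·0.766044) = 2254.8 ≈ 2255 lb.
ΣF_x = 0: O_x − T·cos50° = 0 → O_x = 2254.8 × 0.642788 = 1449 lb.
ΣF_y = 0: O_y + T·sin50° − 400 − 2100 = 0 → O_y = 2500 − 2254.8 × 0.766044 = 772.7 lb.

T = 2255 lb, O_x = 1449 lb, O_y = 772.7 lb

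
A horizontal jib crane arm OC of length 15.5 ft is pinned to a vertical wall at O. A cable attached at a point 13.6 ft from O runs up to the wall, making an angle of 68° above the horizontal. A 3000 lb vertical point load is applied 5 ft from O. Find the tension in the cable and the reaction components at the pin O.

T = 1190 lb, O_x = 445.6 lb, O_y = 1897 lb

ΣM about O: T·sin68°·13.6 − 3000·5 = 0 → T = 15000/(13.6·0.927184) = 1189.56 ≈ 1190 lb.
ΣF_x = 0: O_x − T·cos68° = 0 → O_x = 1189.56 × 0.374607 = 445.6 lb.
ΣF_y = 0: O_y + T·sin68° − 3000 = 0 → O_y = 3000 − 1189.56 × 0.927184 = 1897 lb.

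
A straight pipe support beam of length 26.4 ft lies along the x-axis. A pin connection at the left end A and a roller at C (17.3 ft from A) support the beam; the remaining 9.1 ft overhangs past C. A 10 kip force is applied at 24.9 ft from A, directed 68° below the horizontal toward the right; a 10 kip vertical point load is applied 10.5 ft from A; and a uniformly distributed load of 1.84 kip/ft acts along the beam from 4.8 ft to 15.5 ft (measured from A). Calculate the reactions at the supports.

Resultant of the distributed load: 1.84 × 10.7 = 19.688 kip at 10.15 ft from A.
Moments about A: C_y·17.3 − 10·sin68°·24.9 − 10·10.5 − (1.84·10.7)·10.15 = 0 → C_y = 535.702/17.3 = 30.9654 ≈ 30.97 kip.
ΣF_y = 0: A_y + 30.9654 − 10·sin68° − 10 − 1.84·10.7 = 0 → A_y = 7.994 kip.
ΣF_x = 0: A_x + 10·cos68° = 0 → A_x = -3.746 kip.

A_x = -3.746 kip, A_y = 7.994 kip, C_y = 30.97 kip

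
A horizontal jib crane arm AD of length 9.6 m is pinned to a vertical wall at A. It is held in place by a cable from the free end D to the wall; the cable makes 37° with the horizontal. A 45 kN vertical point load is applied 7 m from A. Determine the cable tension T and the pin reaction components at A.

ΣM about A: T·sin37°·9.6 − 45·7 = 0 → T = 315/(9.6·0.601815) = 54.5226 ≈ 54.52 kN.
ΣF_x = 0: A_x − T·cos37° = 0 → A_x = 54.5226 × 0.798636 = 43.54 kN.
ΣF_y = 0: A_y + T·sin37° − 45 = 0 → A_y = 45 − 54.5226 × 0.601815 = 12.19 kN.

T = 54.52 kN, A_x = 43.54 kN, A_y = 12.19 kN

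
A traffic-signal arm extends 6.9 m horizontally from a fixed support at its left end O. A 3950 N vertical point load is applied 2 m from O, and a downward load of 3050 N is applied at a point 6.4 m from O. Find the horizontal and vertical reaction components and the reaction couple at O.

O_x = 0, O_y = 7000 N, M_O = 27420 N·m

ΣF_x = 0: O_x = 0.
ΣF_y = 0: O_y − 3950 − 3050 = 0 → O_y = 7000 N.
ΣM about O: M_O − 3950·2 − 3050·6.4 = 0 → M_O = 27420 N·m.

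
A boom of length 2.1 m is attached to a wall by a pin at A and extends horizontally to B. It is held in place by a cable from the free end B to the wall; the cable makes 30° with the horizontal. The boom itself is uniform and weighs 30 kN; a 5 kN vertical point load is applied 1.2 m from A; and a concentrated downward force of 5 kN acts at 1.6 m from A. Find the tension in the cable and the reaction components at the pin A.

ΣM about A: T·sin30°·2.1 − 30·1.05 − 5·1.2 − 5·1.6 = 0 → T = 45.5/(2.1·0.5) = 43.3333 ≈ 43.33 kN.
ΣF_x = 0: A_x − T·cos30° = 0 → A_x = 43.3333 × 0.866025 = 37.53 kN.
ΣF_y = 0: A_y + T·sin30° − 30 − 5 − 5 = 0 → A_y = 40 − 43.3333 × 0.5 = 18.33 kN.

T = 43.33 kN, A_x = 37.53 kN, A_y = 18.33 kN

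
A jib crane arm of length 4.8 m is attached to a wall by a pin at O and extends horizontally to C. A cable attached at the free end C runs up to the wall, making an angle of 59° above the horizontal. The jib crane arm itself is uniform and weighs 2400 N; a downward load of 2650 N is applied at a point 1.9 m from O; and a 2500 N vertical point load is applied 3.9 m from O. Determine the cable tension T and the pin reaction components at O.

T = 4993 N, O_x = 2572 N, O_y = 3270 N

ΣM about O: T·sin59°·4.8 − 2400·2.4 − 2650·1.9 − 2500·3.9 = 0 → T = 20545/(4.8·0.857167) = 4993.44 ≈ 4993 N.
ΣF_x = 0: O_x − T·cos59° = 0 → O_x = 4993.44 × 0.515038 = 2572 N.
ΣF_y = 0: O_y + T·sin59° − 2400 − 2650 − 2500 = 0 → O_y = 7550 − 4993.44 × 0.857167 = 3270 N.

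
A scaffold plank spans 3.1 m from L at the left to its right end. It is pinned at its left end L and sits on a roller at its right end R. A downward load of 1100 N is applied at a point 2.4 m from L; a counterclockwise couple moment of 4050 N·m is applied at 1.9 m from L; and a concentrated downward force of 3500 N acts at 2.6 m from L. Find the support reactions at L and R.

L_x = 0, L_y = 2119 N, R_y = 2481 N

Moments about L: R_y·3.1 − 1100·2.4 + 4050 − 3500·2.6 = 0 → R_y = 7690/3.1 = 2480.65 ≈ 2481 N.
ΣF_y = 0: L_y + 2480.65 − 1100 − 3500 = 0 → L_y = 2119 N.
ΣF_x = 0: no horizontal applied forces, so L_x = 0.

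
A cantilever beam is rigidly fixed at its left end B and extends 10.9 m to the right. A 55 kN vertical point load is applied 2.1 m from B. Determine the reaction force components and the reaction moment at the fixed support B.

B_x = 0, B_y = 55.00 kN, M_B = 115.5 kN·m

ΣF_x = 0: B_x = 0.
ΣF_y = 0: B_y − 55 = 0 → B_y = 55.00 kN.
ΣM about B: M_B − 55·2.1 = 0 → M_B = 115.5 kN·m.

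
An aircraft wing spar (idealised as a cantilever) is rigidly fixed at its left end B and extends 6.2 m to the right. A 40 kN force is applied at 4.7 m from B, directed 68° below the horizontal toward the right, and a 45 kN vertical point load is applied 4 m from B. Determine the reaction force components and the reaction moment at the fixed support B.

B_x = -14.98 kN, B_y = 82.09 kN, M_B = 354.3 kN·m

ΣF_x = 0: B_x + 40·cos68° = 0 → B_x = -14.98 kN.
ΣF_y = 0: B_y − 40·sin68° − 45 = 0 → B_y = 82.09 kN.
ΣM about B: M_B − 40·sin68°·4.7 − 45·4 = 0 → M_B = 354.3 kN·m.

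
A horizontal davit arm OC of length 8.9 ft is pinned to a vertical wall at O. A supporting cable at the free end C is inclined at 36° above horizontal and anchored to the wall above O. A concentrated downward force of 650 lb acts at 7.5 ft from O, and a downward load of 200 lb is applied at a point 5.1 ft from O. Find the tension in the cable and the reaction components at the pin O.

T = 1127 lb, O_x = 911.7 lb, O_y = 187.6 lb

ΣM about O: T·sin36°·8.9 − 650·7.5 − 200·5.1 = 0 → T = 5895/(8.9·0.587785) = 1126.87 ≈ 1127 lb.
ΣF_x = 0: O_x − T·cos36° = 0 → O_x = 1126.87 × 0.809017 = 911.7 lb.
ΣF_y = 0: O_y + T·sin36° − 650 − 200 = 0 → O_y = 850 − 1126.87 × 0.587785 = 187.6 lb.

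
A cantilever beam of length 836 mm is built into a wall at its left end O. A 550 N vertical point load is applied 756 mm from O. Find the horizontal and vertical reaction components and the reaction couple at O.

O_x = 0, O_y = 550.0 N, M_O = 415800 N·mm

ΣF_x = 0: O_x = 0.
ΣF_y = 0: O_y − 550 = 0 → O_y = 550.0 N.
ΣM about O: M_O − 550·756 = 0 → M_O = 415800 N·mm.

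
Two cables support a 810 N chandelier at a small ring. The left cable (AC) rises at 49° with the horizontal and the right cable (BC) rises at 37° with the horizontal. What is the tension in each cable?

T_AC = 648.5 N, T_BC = 532.7 N

ΣF_x = 0: −T_AC·cos49° + T_BC·cos37° = 0 → T_BC = 0.821475·T_AC.
ΣF_y = 0: T_AC·sin49° + T_BC·sin37° = 810.
Substitute: T_AC·(0.75471 + 0.821475·0.601815) = 810 → T_AC = 648.474 ≈ 648.5 N.
Then T_BC = 0.821475 × 648.474 = 532.7 N.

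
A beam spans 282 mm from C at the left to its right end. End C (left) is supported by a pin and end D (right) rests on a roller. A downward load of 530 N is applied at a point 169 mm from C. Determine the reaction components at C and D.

Moments about C: D_y·282 − 530·169 = 0 → D_y = 89570/282 = 317.624 ≈ 317.6 N.
ΣF_y = 0: C_y + 317.624 − 530 = 0 → C_y = 212.4 N.
ΣF_x = 0: no horizontal applied forces, so C_x = 0.

C_x = 0, C_y = 212.4 N, D_y = 317.6 N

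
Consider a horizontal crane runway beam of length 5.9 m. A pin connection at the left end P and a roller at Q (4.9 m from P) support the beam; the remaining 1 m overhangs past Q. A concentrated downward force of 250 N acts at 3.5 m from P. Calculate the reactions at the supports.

P_x = 0, P_y = 71.43 N, Q_y = 178.6 N

Taking moments about P: Q_y·4.9 − 250·3.5 = 0 → Q_y = 875/4.9 = 178.571 ≈ 178.6 N.
ΣF_y = 0: P_y + 178.571 − 250 = 0 → P_y = 71.43 N.
ΣF_x = 0: no horizontal applied forces, so P_x = 0.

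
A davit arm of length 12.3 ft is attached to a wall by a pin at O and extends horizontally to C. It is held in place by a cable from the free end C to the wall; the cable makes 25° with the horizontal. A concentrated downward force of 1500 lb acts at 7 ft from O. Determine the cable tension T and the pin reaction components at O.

T = 2020 lb, O_x = 1831 lb, O_y = 646.3 lb

ΣM about O: T·sin25°·12.3 − 1500·7 = 0 → T = 10500/(12.3·0.422618) = 2019.93 ≈ 2020 lb.
ΣF_x = 0: O_x − T·cos25° = 0 → O_x = 2019.93 × 0.906308 = 1831 lb.
ΣF_y = 0: O_y + T·sin25° − 1500 = 0 → O_y = 1500 − 2019.93 × 0.422618 = 646.3 lb.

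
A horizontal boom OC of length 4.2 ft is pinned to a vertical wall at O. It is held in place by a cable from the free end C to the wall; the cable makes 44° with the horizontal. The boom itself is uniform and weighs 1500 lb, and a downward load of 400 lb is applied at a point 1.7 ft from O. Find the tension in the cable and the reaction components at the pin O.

ΣM about O: T·sin44°·4.2 − 1500·2.1 − 400·1.7 = 0 → T = 3830/(4.2·0.694658) = 1312.74 ≈ 1313 lb.
ΣF_x = 0: O_x − T·cos44° = 0 → O_x = 1312.74 × 0.71934 = 944.3 lb.
ΣF_y = 0: O_y + T·sin44° − 1500 − 400 = 0 → O_y = 1900 − 1312.74 × 0.694658 = 988.1 lb.

T = 1313 lb, O_x = 944.3 lb, O_y = 988.1 lb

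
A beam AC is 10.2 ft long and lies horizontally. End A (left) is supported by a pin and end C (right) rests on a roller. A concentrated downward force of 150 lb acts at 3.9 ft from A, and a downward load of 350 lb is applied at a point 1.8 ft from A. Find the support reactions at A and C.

Taking moments about A: C_y·10.2 − 150·3.9 − 350·1.8 = 0 → C_y = 1215/10.2 = 119.118 ≈ 119.1 lb.
ΣF_y = 0: A_y + 119.118 − 150 − 350 = 0 → A_y = 380.9 lb.
ΣF_x = 0: no horizontal applied forces, so A_x = 0.

A_x = 0, A_y = 380.9 lb, C_y = 119.1 lb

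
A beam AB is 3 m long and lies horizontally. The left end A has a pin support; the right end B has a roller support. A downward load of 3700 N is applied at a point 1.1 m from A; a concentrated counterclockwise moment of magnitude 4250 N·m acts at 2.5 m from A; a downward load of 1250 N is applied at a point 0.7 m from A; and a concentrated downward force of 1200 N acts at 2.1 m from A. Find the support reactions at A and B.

Moments about A: B_y·3 − 3700·1.1 + 4250 − 1250·0.7 − 1200·2.1 = 0 → B_y = 3215/3 = 1071.67 ≈ 1072 N.
ΣF_y = 0: A_y + 1071.67 − 3700 − 1250 − 1200 = 0 → A_y = 5078 N.
ΣF_x = 0: no horizontal applied forces, so A_x = 0.

A_x = 0, A_y = 5078 N, B_y = 1072 N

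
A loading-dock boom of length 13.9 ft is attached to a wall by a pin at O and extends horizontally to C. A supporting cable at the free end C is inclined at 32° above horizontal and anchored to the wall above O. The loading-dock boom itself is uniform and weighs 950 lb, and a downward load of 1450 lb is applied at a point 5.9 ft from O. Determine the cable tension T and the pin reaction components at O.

T = 2058 lb, O_x = 1745 lb, O_y = 1310 lb

ΣM about O: T·sin32°·13.9 − 950·6.95 − 1450·5.9 = 0 → T = 15157.5/(13.9·0.529919) = 2057.8 ≈ 2058 lb.
ΣF_x = 0: O_x − T·cos32° = 0 → O_x = 2057.8 × 0.848048 = 1745 lb.
ΣF_y = 0: O_y + T·sin32° − 950 − 1450 = 0 → O_y = 2400 − 2057.8 × 0.529919 = 1310 lb.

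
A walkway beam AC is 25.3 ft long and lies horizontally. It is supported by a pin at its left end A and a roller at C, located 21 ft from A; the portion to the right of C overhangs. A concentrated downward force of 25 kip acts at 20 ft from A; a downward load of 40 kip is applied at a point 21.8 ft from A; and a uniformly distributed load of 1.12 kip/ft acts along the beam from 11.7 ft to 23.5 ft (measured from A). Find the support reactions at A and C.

A_x = 0, A_y = 1.806 kip, C_y = 76.41 kip

Resultant of the distributed load: 1.12 × 11.8 = 13.216 kip at 17.6 ft from A.
Taking moments about A: C_y·21 − 25·20 − 40·21.8 − (1.12·11.8)·17.6 = 0 → C_y = 1604.6016/21 = 76.4096 ≈ 76.41 kip.
ΣF_y = 0: A_y + 76.4096 − 25 − 40 − 1.12·11.8 = 0 → A_y = 1.806 kip.
ΣF_x = 0: no horizontal applied forces, so A_x = 0.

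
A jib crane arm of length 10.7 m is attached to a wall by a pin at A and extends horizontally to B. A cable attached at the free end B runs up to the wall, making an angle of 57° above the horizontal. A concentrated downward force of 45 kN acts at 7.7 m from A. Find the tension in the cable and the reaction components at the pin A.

T = 38.61 kN, A_x = 21.03 kN, A_y = 12.62 kN

ΣM about A: T·sin57°·10.7 − 45·7.7 = 0 → T = 346.5/(10.7·0.838671) = 38.6125 ≈ 38.61 kN.
ΣF_x = 0: A_x − T·cos57° = 0 → A_x = 38.6125 × 0.544639 = 21.03 kN.
ΣF_y = 0: A_y + T·sin57° − 45 = 0 → A_y = 45 − 38.6125 × 0.838671 = 12.62 kN.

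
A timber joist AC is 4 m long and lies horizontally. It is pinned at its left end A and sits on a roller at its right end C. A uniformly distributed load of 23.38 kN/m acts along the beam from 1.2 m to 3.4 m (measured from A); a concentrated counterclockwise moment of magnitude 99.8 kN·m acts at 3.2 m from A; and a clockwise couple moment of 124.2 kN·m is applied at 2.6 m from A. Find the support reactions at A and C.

Resultant of the distributed load: 23.38 × 2.2 = 51.436 kN at 2.3 m from A.
Moments about A: C_y·4 − (23.38·2.2)·2.3 + 99.8 − 124.2 = 0 → C_y = 142.7028/4 = 35.6757 ≈ 35.68 kN.
ΣF_y = 0: A_y + 35.6757 − 23.38·2.2 = 0 → A_y = 15.76 kN.
ΣF_x = 0: no horizontal applied forces, so A_x = 0.

A_x = 0, A_y = 15.76 kN, C_y = 35.68 kN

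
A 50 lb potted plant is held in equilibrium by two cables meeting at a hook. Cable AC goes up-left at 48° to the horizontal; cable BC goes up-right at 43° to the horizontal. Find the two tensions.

T_AC = 36.57 lb, T_BC = 33.46 lb

ΣF_x = 0: −T_AC·cos48° + T_BC·cos43° = 0 → T_BC = 0.914921·T_AC.
ΣF_y = 0: T_AC·sin48° + T_BC·sin43° = 50.
Substitute: T_AC·(0.743145 + 0.914921·0.681998) = 50 → T_AC = 36.5733 ≈ 36.57 lb.
Then T_BC = 0.914921 × 36.5733 = 33.46 lb.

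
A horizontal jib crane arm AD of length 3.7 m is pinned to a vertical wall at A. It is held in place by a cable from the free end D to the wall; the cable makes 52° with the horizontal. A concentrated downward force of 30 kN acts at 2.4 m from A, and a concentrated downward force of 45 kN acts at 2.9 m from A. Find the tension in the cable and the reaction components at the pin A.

ΣM about A: T·sin52°·3.7 − 30·2.4 − 45·2.9 = 0 → T = 202.5/(3.7·0.788011) = 69.453 ≈ 69.45 kN.
ΣF_x = 0: A_x − T·cos52° = 0 → A_x = 69.453 × 0.615661 = 42.76 kN.
ΣF_y = 0: A_y + T·sin52° − 30 − 45 = 0 → A_y = 75 − 69.453 × 0.788011 = 20.27 kN.

T = 69.45 kN, A_x = 42.76 kN, A_y = 20.27 kN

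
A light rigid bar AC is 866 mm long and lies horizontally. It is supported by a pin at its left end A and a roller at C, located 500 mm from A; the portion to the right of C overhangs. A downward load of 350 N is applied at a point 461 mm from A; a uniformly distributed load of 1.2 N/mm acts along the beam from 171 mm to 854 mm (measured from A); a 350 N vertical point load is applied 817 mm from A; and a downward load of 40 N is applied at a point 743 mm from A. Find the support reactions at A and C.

A_x = 0, A_y = -234.5 N, C_y = 1794 N

Resultant of the distributed load: 1.2 × 683 = 819.6 N at 512.5 mm from A.
Moments about A: C_y·500 − 350·461 − (1.2·683)·512.5 − 350·817 − 40·743 = 0 → C_y = 897065/500 = 1794.13 ≈ 1794 N.
ΣF_y = 0: A_y + 1794.13 − 350 − 1.2·683 − 350 − 40 = 0 → A_y = -234.5 N.
ΣF_x = 0: no horizontal applied forces, so A_x = 0.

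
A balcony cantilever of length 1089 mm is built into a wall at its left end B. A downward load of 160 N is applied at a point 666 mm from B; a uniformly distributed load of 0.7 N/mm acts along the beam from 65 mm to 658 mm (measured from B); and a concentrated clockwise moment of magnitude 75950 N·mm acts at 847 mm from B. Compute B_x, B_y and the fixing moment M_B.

B_x = 0, B_y = 575.1 N, M_B = 332600 N·mm

Resultant of the distributed load: 0.7 × 593 = 415.1 N at 361.5 mm from B.
ΣF_x = 0: B_x = 0.
ΣF_y = 0: B_y − 160 − 0.7·593 = 0 → B_y = 575.1 N.
ΣM about B: M_B − 160·666 − (0.7·593)·361.5 − 75950 = 0 → M_B = 332600 N·mm.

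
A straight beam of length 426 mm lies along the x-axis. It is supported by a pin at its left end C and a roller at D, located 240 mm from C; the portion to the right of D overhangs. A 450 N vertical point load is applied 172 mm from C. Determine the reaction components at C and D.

C_x = 0, C_y = 127.5 N, D_y = 322.5 N

Moments about C: D_y·240 − 450·172 = 0 → D_y = 77400/240 = 322.5 N.
ΣF_y = 0: C_y + 322.5 − 450 = 0 → C_y = 127.5 N.
ΣF_x = 0: no horizontal applied forces, so C_x = 0.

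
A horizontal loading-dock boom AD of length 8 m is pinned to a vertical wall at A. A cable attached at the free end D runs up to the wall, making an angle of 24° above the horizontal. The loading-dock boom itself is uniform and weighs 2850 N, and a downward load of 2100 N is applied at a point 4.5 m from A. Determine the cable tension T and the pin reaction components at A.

T = 6408 N, A_x = 5854 N, A_y = 2344 N

ΣM about A: T·sin24°·8 − 2850·4 − 2100·4.5 = 0 → T = 20850/(8·0.406737) = 6407.7 ≈ 6408 N.
ΣF_x = 0: A_x − T·cos24° = 0 → A_x = 6407.7 × 0.913545 = 5854 N.
ΣF_y = 0: A_y + T·sin24° − 2850 − 2100 = 0 → A_y = 4950 − 6407.7 × 0.406737 = 2344 N.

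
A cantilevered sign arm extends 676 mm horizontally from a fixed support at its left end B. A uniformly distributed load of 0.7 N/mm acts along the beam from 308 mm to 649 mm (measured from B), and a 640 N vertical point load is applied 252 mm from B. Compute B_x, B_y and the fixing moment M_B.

Resultant of the distributed load: 0.7 × 341 = 238.7 N at 478.5 mm from B.
ΣF_x = 0: B_x = 0.
ΣF_y = 0: B_y − 0.7·341 − 640 = 0 → B_y = 878.7 N.
ΣM about B: M_B − (0.7·341)·478.5 − 640·252 = 0 → M_B = 275500 N·mm.

B_x = 0, B_y = 878.7 N, M_B = 275500 N·mm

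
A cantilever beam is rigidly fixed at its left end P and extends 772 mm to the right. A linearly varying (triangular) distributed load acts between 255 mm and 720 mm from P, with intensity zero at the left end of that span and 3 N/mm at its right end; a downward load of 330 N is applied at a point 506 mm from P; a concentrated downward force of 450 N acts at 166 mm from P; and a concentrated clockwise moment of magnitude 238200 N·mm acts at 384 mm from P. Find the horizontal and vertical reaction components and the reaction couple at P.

P_x = 0, P_y = 1478 N, M_P = 874000 N·mm

Resultant of the triangular load: ½ × 3 × 465 = 697.5 N, acting at 565 mm from P (one-third of the span from the peak).
ΣF_x = 0: P_x = 0.
ΣF_y = 0: P_y − ½·3·465 − 330 − 450 = 0 → P_y = 1478 N.
ΣM about P: M_P − (½·3·465)·565 − 330·506 − 450·166 − 238200 = 0 → M_P = 874000 N·mm.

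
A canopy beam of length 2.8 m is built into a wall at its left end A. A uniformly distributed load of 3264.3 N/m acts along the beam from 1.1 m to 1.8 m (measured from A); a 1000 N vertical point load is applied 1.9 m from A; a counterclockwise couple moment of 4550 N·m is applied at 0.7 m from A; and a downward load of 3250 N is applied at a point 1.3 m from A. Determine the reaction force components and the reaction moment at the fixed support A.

Resultant of the distributed load: 3264.3 × 0.7 = 2285.01 N at 1.45 m from A.
ΣF_x = 0: A_x = 0.
ΣF_y = 0: A_y − 3264.3·0.7 − 1000 − 3250 = 0 → A_y = 6535 N.
ΣM about A: M_A − (3264.3·0.7)·1.45 − 1000·1.9 + 4550 − 3250·1.3 = 0 → M_A = 4888 N·m.

A_x = 0, A_y = 6535 N, M_A = 4888 N·m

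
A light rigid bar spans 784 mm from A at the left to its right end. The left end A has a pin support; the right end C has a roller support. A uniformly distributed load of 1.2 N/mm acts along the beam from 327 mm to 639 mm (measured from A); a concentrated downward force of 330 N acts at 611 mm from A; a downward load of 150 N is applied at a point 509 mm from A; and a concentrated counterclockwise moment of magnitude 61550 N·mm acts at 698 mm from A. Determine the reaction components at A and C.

Resultant of the distributed load: 1.2 × 312 = 374.4 N at 483 mm from A.
Moments about A: C_y·784 − (1.2·312)·483 − 330·611 − 150·509 + 61550 = 0 → C_y = 397265.2/784 = 506.716 ≈ 506.7 N.
ΣF_y = 0: A_y + 506.716 − 1.2·312 − 330 − 150 = 0 → A_y = 347.7 N.
ΣF_x = 0: no horizontal applied forces, so A_x = 0.

A_x = 0, A_y = 347.7 N, C_y = 506.7 N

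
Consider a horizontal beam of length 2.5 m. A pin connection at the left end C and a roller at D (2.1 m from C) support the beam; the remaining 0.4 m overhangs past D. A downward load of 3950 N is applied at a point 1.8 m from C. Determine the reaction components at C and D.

Moments about C: D_y·2.1 − 3950·1.8 = 0 → D_y = 7110/2.1 = 3385.71 ≈ 3386 N.
ΣF_y = 0: C_y + 3385.71 − 3950 = 0 → C_y = 564.3 N.
ΣF_x = 0: no horizontal applied forces, so C_x = 0.

C_x = 0, C_y = 564.3 N, D_y = 3386 N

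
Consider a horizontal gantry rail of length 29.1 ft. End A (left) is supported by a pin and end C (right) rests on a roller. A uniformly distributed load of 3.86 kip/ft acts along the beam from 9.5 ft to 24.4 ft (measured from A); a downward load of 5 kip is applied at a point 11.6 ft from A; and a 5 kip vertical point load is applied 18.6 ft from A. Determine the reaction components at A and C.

Resultant of the distributed load: 3.86 × 14.9 = 57.514 kip at 16.95 ft from A.
Moments about A: C_y·29.1 − (3.86·14.9)·16.95 − 5·11.6 − 5·18.6 = 0 → C_y = 1125.8623/29.1 = 38.6894 ≈ 38.69 kip.
ΣF_y = 0: A_y + 38.6894 − 3.86·14.9 − 5 − 5 = 0 → A_y = 28.82 kip.
ΣF_x = 0: no horizontal applied forces, so A_x = 0.

A_x = 0, A_y = 28.82 kip, C_y = 38.69 kip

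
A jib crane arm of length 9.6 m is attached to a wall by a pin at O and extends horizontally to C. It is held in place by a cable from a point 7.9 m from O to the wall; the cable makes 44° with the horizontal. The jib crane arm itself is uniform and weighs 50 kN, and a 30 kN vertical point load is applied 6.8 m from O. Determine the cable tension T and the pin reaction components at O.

ΣM about O: T·sin44°·7.9 − 50·4.8 − 30·6.8 = 0 → T = 444/(7.9·0.694658) = 80.9068 ≈ 80.91 kN.
ΣF_x = 0: O_x − T·cos44° = 0 → O_x = 80.9068 × 0.71934 = 58.20 kN.
ΣF_y = 0: O_y + T·sin44° − 50 − 30 = 0 → O_y = 80 − 80.9068 × 0.694658 = 23.80 kN.

T = 80.91 kN, O_x = 58.20 kN, O_y = 23.80 kN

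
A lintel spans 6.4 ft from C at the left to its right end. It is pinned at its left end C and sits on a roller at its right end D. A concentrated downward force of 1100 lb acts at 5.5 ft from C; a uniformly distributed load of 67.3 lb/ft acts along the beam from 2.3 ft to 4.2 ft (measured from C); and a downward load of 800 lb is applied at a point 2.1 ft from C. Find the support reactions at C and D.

Resultant of the distributed load: 67.3 × 1.9 = 127.87 lb at 3.25 ft from C.
Moments about C: D_y·6.4 − 1100·5.5 − (67.3·1.9)·3.25 − 800·2.1 = 0 → D_y = 8145.5775/6.4 = 1272.75 ≈ 1273 lb.
ΣF_y = 0: C_y + 1272.75 − 1100 − 67.3·1.9 − 800 = 0 → C_y = 755.1 lb.
ΣF_x = 0: no horizontal applied forces, so C_x = 0.

C_x = 0, C_y = 755.1 lb, D_y = 1273 lb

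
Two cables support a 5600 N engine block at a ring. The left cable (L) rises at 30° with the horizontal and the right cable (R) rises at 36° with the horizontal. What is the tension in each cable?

T_L = 4959 N, T_R = 5309 N

ΣF_x = 0: −T_L·cos30° + T_R·cos36° = 0 → T_R = 1.07047·T_L.
ΣF_y = 0: T_L·sin30° + T_R·sin36° = 5600.
Substitute: T_L·(0.5 + 1.07047·0.587785) = 5600 → T_L = 4959.24 ≈ 4959 N.
Then T_R = 1.07047 × 4959.24 = 5309 N.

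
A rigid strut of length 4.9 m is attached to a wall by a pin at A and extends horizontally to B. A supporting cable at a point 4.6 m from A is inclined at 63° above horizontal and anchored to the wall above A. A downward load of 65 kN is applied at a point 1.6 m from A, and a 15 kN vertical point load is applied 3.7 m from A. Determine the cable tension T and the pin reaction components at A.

ΣM about A: T·sin63°·4.6 − 65·1.6 − 15·3.7 = 0 → T = 159.5/(4.6·0.891007) = 38.9154 ≈ 38.92 kN.
ΣF_x = 0: A_x − T·cos63° = 0 → A_x = 38.9154 × 0.45399 = 17.67 kN.
ΣF_y = 0: A_y + T·sin63° − 65 − 15 = 0 → A_y = 80 − 38.9154 × 0.891007 = 45.33 kN.

T = 38.92 kN, A_x = 17.67 kN, A_y = 45.33 kN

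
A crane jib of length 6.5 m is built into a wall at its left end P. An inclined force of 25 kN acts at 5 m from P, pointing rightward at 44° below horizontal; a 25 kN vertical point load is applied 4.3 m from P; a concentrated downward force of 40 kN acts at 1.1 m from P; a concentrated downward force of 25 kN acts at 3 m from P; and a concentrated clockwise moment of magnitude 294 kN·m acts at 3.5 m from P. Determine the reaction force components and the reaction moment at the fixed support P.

ΣF_x = 0: P_x + 25·cos44° = 0 → P_x = -17.98 kN.
ΣF_y = 0: P_y − 25·sin44° − 25 − 40 − 25 = 0 → P_y = 107.4 kN.
ΣM about P: M_P − 25·sin44°·5 − 25·4.3 − 40·1.1 − 25·3 − 294 = 0 → M_P = 607.3 kN·m.

P_x = -17.98 kN, P_y = 107.4 kN, M_P = 607.3 kN·m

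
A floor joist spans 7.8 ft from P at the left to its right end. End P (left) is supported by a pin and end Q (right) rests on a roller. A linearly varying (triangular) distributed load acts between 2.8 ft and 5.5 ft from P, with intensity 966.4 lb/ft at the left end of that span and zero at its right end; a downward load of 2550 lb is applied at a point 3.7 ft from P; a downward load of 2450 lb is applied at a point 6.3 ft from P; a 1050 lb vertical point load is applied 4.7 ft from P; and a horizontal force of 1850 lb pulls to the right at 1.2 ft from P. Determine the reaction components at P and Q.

P_x = -1850 lb, P_y = 2915 lb, Q_y = 4440 lb

Resultant of the triangular load: ½ × 966.4 × 2.7 = 1304.64 lb, acting at 3.7 ft from P (one-third of the span from the peak).
Taking moments about P: Q_y·7.8 − (½·966.4·2.7)·3.7 − 2550·3.7 − 2450·6.3 − 1050·4.7 = 0 → Q_y = 34632.168/7.8 = 4440.02 ≈ 4440 lb.
ΣF_y = 0: P_y + 4440.02 − ½·966.4·2.7 − 2550 − 2450 − 1050 = 0 → P_y = 2915 lb.
ΣF_x = 0: P_x + 1850 = 0 → P_x = -1850 lb.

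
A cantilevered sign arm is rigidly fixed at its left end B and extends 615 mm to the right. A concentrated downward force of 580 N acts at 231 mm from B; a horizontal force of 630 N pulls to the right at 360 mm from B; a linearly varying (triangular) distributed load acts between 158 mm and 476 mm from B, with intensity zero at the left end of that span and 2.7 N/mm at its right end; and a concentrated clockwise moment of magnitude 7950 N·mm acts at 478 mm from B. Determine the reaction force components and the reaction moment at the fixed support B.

Resultant of the triangular load: ½ × 2.7 × 318 = 429.3 N, acting at 370 mm from B (one-third of the span from the peak).
ΣF_x = 0: B_x + 630 = 0 → B_x = -630.0 N.
ΣF_y = 0: B_y − 580 − ½·2.7·318 = 0 → B_y = 1009 N.
ΣM about B: M_B − 580·231 − (½·2.7·318)·370 − 7950 = 0 → M_B = 300800 N·mm.

B_x = -630.0 N, B_y = 1009 N, M_B = 300800 N·mm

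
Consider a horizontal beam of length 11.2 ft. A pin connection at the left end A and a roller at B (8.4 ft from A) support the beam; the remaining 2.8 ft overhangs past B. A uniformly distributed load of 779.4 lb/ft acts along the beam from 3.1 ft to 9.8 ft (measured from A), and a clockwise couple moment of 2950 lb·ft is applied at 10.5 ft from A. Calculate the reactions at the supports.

A_x = 0, A_y = 861.1 lb, B_y = 4361 lb

Resultant of the distributed load: 779.4 × 6.7 = 5221.98 lb at 6.45 ft from A.
ΣM about A: B_y·8.4 − (779.4·6.7)·6.45 − 2950 = 0 → B_y = 36631.771/8.4 = 4360.93 ≈ 4361 lb.
ΣF_y = 0: A_y + 4360.93 − 779.4·6.7 = 0 → A_y = 861.1 lb.
ΣF_x = 0: no horizontal applied forces, so A_x = 0.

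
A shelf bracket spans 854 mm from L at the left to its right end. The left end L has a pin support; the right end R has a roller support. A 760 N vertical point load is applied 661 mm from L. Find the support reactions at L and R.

L_x = 0, L_y = 171.8 N, R_y = 588.2 N

Moments about L: R_y·854 − 760·661 = 0 → R_y = 502360/854 = 588.244 ≈ 588.2 N.
ΣF_y = 0: L_y + 588.244 − 760 = 0 → L_y = 171.8 N.
ΣF_x = 0: no horizontal applied forces, so L_x = 0.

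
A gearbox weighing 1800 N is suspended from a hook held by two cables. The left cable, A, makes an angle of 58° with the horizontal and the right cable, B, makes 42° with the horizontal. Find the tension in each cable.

ΣF_x = 0: −T_A·cos58° + T_B·cos42° = 0 → T_B = 0.713077·T_A.
ΣF_y = 0: T_A·sin58° + T_B·sin42° = 1800.
Substitute: T_A·(0.848048 + 0.713077·0.669131) = 1800 → T_A = 1358.3 ≈ 1358 N.
Then T_B = 0.713077 × 1358.3 = 968.6 N.

T_A = 1358 N, T_B = 968.6 N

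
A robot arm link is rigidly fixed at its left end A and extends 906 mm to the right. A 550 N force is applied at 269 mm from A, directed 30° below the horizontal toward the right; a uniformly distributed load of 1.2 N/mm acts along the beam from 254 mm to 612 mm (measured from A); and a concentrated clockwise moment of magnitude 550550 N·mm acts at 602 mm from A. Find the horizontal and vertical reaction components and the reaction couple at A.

A_x = -476.3 N, A_y = 704.6 N, M_A = 810500 N·mm

Resultant of the distributed load: 1.2 × 358 = 429.6 N at 433 mm from A.
ΣF_x = 0: A_x + 550·cos30° = 0 → A_x = -476.3 N.
ΣF_y = 0: A_y − 550·sin30° − 1.2·358 = 0 → A_y = 704.6 N.
ΣM about A: M_A − 550·sin30°·269 − (1.2·358)·433 − 550550 = 0 → M_A = 810500 N·mm.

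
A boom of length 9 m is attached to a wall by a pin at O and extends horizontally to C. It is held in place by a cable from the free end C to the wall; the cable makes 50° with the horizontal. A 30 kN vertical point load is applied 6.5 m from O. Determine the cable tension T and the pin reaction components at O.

ΣM about O: T·sin50°·9 − 30·6.5 = 0 → T = 195/(9·0.766044) = 28.2838 ≈ 28.28 kN.
ΣF_x = 0: O_x − T·cos50° = 0 → O_x = 28.2838 × 0.642788 = 18.18 kN.
ΣF_y = 0: O_y + T·sin50° − 30 = 0 → O_y = 30 − 28.2838 × 0.766044 = 8.333 kN.

T = 28.28 kN, O_x = 18.18 kN, O_y = 8.333 kN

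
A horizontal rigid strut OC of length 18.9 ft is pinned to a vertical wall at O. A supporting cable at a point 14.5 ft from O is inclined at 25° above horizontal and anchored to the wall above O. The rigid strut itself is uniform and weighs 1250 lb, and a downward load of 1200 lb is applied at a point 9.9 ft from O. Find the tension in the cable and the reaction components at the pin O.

T = 3866 lb, O_x = 3504 lb, O_y = 816.0 lb

ΣM about O: T·sin25°·14.5 − 1250·9.45 − 1200·9.9 = 0 → T = 23692.5/(14.5·0.422618) = 3866.29 ≈ 3866 lb.
ΣF_x = 0: O_x − T·cos25° = 0 → O_x = 3866.29 × 0.906308 = 3504 lb.
ΣF_y = 0: O_y + T·sin25° − 1250 − 1200 = 0 → O_y = 2450 − 3866.29 × 0.422618 = 816.0 lb.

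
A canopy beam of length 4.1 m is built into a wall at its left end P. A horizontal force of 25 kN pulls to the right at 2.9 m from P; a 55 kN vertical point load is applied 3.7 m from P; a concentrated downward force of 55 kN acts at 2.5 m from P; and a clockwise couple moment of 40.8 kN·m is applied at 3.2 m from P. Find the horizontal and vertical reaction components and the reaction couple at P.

ΣF_x = 0: P_x + 25 = 0 → P_x = -25.00 kN.
ΣF_y = 0: P_y − 55 − 55 = 0 → P_y = 110.0 kN.
ΣM about P: M_P − 55·3.7 − 55·2.5 − 40.8 = 0 → M_P = 381.8 kN·m.

P_x = -25.00 kN, P_y = 110.0 kN, M_P = 381.8 kN·m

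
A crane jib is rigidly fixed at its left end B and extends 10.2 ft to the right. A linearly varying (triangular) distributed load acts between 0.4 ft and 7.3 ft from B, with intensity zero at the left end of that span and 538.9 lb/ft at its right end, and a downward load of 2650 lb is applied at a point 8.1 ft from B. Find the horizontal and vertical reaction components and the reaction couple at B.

B_x = 0, B_y = 4509 lb, M_B = 30760 lb·ft

Resultant of the triangular load: ½ × 538.9 × 6.9 = 1859.205 lb, acting at 5 ft from B (one-third of the span from the peak).
ΣF_x = 0: B_x = 0.
ΣF_y = 0: B_y − ½·538.9·6.9 − 2650 = 0 → B_y = 4509 lb.
ΣM about B: M_B − (½·538.9·6.9)·5 − 2650·8.1 = 0 → M_B = 30760 lb·ft.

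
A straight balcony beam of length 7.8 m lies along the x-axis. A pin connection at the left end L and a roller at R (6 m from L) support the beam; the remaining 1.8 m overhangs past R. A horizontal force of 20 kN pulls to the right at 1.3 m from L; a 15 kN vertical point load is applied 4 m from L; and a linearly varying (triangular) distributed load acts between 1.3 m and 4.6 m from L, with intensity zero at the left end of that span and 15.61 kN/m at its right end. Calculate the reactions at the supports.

Resultant of the triangular load: ½ × 15.61 × 3.3 = 25.7565 kN, acting at 3.5 m from L (one-third of the span from the peak).
Moments about L: R_y·6 − 15·4 − (½·15.61·3.3)·3.5 = 0 → R_y = 150.14775/6 = 25.0246 ≈ 25.02 kN.
ΣF_y = 0: L_y + 25.0246 − 15 − ½·15.61·3.3 = 0 → L_y = 15.73 kN.
ΣF_x = 0: L_x + 20 = 0 → L_x = -20.00 kN.

L_x = -20.00 kN, L_y = 15.73 kN, R_y = 25.02 kN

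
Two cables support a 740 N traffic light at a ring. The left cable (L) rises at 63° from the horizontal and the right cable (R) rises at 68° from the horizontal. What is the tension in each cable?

T_L = 367.3 N, T_R = 445.1 N

ΣF_x = 0: −T_L·cos63° + T_R·cos68° = 0 → T_R = 1.21191·T_L.
ΣF_y = 0: T_L·sin63° + T_R·sin68° = 740.
Substitute: T_L·(0.891007 + 1.21191·0.927184) = 740 → T_L = 367.306 ≈ 367.3 N.
Then T_R = 1.21191 × 367.306 = 445.1 N.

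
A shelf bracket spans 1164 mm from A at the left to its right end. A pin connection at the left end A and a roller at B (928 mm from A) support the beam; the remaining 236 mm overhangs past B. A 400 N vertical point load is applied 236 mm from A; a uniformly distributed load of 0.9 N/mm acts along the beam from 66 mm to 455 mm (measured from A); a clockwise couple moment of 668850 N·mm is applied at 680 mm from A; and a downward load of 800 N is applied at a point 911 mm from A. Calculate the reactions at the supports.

A_x = 0, A_y = -156.0 N, B_y = 1706 N

Resultant of the distributed load: 0.9 × 389 = 350.1 N at 260.5 mm from A.
ΣM about A: B_y·928 − 400·236 − (0.9·389)·260.5 − 668850 − 800·911 = 0 → B_y = 1583251.05/928 = 1706.09 ≈ 1706 N.
ΣF_y = 0: A_y + 1706.09 − 400 − 0.9·389 − 800 = 0 → A_y = -156.0 N.
ΣF_x = 0: no horizontal applied forces, so A_x = 0.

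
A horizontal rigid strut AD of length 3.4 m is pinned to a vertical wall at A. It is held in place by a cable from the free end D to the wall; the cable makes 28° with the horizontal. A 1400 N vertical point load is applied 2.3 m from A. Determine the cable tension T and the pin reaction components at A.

T = 2017 N, A_x = 1781 N, A_y = 452.9 N

ΣM about A: T·sin28°·3.4 − 1400·2.3 = 0 → T = 3220/(3.4·0.469472) = 2017.29 ≈ 2017 N.
ΣF_x = 0: A_x − T·cos28° = 0 → A_x = 2017.29 × 0.882948 = 1781 N.
ΣF_y = 0: A_y + T·sin28° − 1400 = 0 → A_y = 1400 − 2017.29 × 0.469472 = 452.9 N.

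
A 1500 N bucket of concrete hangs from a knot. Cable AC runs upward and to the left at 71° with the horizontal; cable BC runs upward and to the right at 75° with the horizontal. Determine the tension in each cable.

ΣF_x = 0: −T_AC·cos71° + T_BC·cos75° = 0 → T_BC = 1.2579·T_AC.
ΣF_y = 0: T_AC·sin71° + T_BC·sin75° = 1500.
Substitute: T_AC·(0.945519 + 1.2579·0.965926) = 1500 → T_AC = 694.265 ≈ 694.3 N.
Then T_BC = 1.2579 × 694.265 = 873.3 N.

T_AC = 694.3 N, T_BC = 873.3 N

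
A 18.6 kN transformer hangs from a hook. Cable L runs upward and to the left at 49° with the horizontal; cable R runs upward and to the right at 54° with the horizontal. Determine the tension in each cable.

ΣF_x = 0: −T_L·cos49° + T_R·cos54° = 0 → T_R = 1.11615·T_L.
ΣF_y = 0: T_L·sin49° + T_R·sin54° = 18.6.
Substitute: T_L·(0.75471 + 1.11615·0.809017) = 18.6 → T_L = 11.2204 ≈ 11.22 kN.
Then T_R = 1.11615 × 11.2204 = 12.52 kN.

T_L = 11.22 kN, T_R = 12.52 kN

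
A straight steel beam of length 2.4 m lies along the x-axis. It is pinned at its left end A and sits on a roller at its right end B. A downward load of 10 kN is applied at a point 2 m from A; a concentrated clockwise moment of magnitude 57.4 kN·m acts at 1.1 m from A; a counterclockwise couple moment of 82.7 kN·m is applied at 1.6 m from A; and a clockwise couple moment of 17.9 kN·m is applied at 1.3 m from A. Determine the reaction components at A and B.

ΣM about A: B_y·2.4 − 10·2 − 57.4 + 82.7 − 17.9 = 0 → B_y = 12.6/2.4 = 5.250 kN.
ΣF_y = 0: A_y + 5.25 − 10 = 0 → A_y = 4.750 kN.
ΣF_x = 0: no horizontal applied forces, so A_x = 0.

A_x = 0, A_y = 4.750 kN, B_y = 5.250 kN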